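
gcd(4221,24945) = 3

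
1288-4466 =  - 3178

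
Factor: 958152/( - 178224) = -2^(-1 )*13^1 * 37^1*47^( - 1 ) * 79^( - 1)*83^1 = - 39923/7426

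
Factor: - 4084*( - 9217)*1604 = 60378133712 = 2^4*13^1*401^1*709^1*1021^1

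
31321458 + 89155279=120476737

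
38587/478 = 38587/478 = 80.73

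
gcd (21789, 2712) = 3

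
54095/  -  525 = - 10819/105 = -103.04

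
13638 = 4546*3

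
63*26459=1666917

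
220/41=220/41 = 5.37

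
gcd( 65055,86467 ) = 1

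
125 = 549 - 424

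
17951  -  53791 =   -  35840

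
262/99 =2 + 64/99  =  2.65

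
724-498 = 226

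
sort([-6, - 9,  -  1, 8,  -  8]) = [ - 9 ,-8,- 6  ,-1,  8 ] 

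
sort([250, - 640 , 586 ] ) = [  -  640,250, 586 ] 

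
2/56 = 1/28= 0.04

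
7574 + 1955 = 9529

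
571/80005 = 571/80005 = 0.01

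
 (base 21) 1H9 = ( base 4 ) 30213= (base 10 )807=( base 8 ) 1447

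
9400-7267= 2133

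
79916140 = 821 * 97340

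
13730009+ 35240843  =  48970852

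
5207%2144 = 919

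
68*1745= 118660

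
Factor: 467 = 467^1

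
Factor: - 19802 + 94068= 2^1*71^1*523^1 = 74266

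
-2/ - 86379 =2/86379 = 0.00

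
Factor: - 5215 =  - 5^1*7^1 * 149^1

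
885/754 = 1 + 131/754=1.17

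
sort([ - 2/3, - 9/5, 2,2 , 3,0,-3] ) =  [ - 3, - 9/5,- 2/3,  0,2,2,  3 ] 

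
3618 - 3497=121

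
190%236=190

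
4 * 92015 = 368060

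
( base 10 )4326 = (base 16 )10E6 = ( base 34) 3P8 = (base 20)ag6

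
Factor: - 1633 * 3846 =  - 2^1*3^1*23^1*71^1*641^1   =  - 6280518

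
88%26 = 10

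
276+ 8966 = 9242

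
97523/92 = 1060 + 3/92 = 1060.03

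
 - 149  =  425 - 574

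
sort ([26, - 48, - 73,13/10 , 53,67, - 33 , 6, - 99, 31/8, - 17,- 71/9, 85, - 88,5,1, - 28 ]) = [ - 99, - 88, - 73, - 48, - 33, - 28, - 17, - 71/9,1,13/10,31/8, 5, 6,26,53,67, 85 ] 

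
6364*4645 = 29560780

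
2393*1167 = 2792631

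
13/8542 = 13/8542=0.00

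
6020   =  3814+2206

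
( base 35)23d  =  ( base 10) 2568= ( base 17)8f1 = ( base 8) 5010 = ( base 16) A08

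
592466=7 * 84638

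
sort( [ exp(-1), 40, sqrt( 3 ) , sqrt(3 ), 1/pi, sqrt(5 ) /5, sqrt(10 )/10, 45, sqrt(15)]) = [sqrt(10 )/10,1/pi,  exp(- 1 ), sqrt(5)/5, sqrt ( 3) , sqrt(3 ),  sqrt ( 15), 40, 45 ]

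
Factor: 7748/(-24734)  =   - 26/83  =  - 2^1*13^1 * 83^( - 1)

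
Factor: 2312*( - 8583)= - 2^3*3^1*17^2*2861^1 = - 19843896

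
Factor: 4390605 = 3^4*5^1*37^1*293^1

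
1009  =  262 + 747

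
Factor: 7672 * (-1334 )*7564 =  - 2^6*7^1 * 23^1*29^1 * 31^1*61^1*137^1 = -  77413364672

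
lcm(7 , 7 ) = 7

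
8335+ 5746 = 14081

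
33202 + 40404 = 73606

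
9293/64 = 145+13/64 = 145.20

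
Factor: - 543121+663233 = 2^4*7507^1 = 120112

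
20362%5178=4828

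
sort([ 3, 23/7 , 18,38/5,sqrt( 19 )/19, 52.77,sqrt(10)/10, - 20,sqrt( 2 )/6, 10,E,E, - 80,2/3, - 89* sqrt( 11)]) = [ - 89*sqrt(11 ), - 80,-20,sqrt( 19 )/19,sqrt( 2)/6,sqrt( 10)/10,2/3,E, E,3,  23/7,38/5,10,18,52.77 ]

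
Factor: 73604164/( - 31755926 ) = -36802082/15877963 = -  2^1*47^(-1)*293^( - 1) * 1153^( - 1 )*18401041^1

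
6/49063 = 6/49063 = 0.00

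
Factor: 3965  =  5^1* 13^1*61^1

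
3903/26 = 150+3/26 = 150.12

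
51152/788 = 12788/197 = 64.91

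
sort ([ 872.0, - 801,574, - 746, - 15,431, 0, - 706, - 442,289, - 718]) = [ - 801,  -  746, - 718, - 706, - 442,  -  15, 0,289 , 431, 574, 872.0]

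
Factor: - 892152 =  - 2^3*3^2*12391^1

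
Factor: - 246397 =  - 53^1 * 4649^1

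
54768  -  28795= 25973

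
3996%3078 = 918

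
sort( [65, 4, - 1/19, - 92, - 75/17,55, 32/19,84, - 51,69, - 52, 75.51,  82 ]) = [ - 92, - 52, - 51, - 75/17,-1/19, 32/19,4, 55,65,  69 , 75.51,82, 84]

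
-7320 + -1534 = -8854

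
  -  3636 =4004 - 7640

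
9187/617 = 9187/617=14.89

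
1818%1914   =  1818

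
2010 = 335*6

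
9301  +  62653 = 71954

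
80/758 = 40/379 = 0.11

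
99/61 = 1+38/61 = 1.62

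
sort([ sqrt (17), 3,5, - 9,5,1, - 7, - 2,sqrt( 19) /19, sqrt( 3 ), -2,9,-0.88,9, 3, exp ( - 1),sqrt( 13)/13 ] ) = [ - 9,-7,- 2, - 2, - 0.88,sqrt( 19)/19, sqrt( 13 )/13,exp( - 1 ),  1,  sqrt( 3),3,  3, sqrt ( 17), 5, 5, 9,9]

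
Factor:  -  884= -2^2*13^1*17^1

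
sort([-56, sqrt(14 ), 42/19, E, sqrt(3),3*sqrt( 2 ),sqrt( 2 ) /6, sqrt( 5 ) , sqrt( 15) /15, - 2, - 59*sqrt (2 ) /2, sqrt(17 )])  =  [ - 56,  -  59 * sqrt(2)/2, - 2, sqrt ( 2 ) /6,sqrt(15 ) /15, sqrt(3), 42/19, sqrt( 5 ),E, sqrt ( 14 ), sqrt(17),  3*sqrt(2) ]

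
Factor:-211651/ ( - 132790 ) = 2^ ( - 1 )*5^(-1)*7^( - 2 )*11^1*71^1 = 781/490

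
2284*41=93644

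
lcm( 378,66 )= 4158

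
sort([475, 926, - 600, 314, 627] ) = [ - 600, 314, 475,627,  926] 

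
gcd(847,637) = 7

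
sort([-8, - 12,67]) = [ - 12, - 8,67]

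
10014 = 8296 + 1718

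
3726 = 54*69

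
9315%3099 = 18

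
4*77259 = 309036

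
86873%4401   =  3254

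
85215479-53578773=31636706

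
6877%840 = 157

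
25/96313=25/96313 = 0.00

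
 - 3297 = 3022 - 6319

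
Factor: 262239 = 3^1*61^1*1433^1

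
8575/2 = 4287+ 1/2= 4287.50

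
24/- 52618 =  - 12/26309  =  - 0.00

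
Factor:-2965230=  - 2^1*3^2*5^1 * 47^1*701^1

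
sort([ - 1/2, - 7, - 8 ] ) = [ - 8,-7, - 1/2]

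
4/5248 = 1/1312 = 0.00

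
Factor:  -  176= - 2^4*11^1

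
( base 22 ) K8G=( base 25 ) FJM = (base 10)9872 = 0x2690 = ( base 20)14DC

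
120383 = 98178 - -22205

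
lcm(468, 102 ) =7956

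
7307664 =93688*78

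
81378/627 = 2466/19 = 129.79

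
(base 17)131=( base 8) 525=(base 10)341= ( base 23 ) ej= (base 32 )al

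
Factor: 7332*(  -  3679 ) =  - 26974428 =- 2^2*3^1*13^2*47^1*283^1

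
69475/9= 69475/9 = 7719.44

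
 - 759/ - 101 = 7 + 52/101 = 7.51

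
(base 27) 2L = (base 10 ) 75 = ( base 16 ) 4b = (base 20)3F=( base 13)5a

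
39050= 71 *550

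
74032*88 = 6514816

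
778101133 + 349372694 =1127473827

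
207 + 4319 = 4526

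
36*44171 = 1590156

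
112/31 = 3 + 19/31 = 3.61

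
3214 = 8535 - 5321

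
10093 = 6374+3719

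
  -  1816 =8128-9944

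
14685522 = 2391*6142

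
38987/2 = 19493 + 1/2 = 19493.50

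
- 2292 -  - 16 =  - 2276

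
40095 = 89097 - 49002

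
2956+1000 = 3956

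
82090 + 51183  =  133273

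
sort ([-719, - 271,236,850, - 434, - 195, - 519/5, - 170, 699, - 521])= [ - 719,-521, - 434,-271, - 195, - 170 , - 519/5,236, 699, 850 ]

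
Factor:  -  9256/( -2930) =4628/1465  =  2^2*5^( - 1 ) * 13^1*89^1 * 293^ ( - 1) 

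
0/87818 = 0 = 0.00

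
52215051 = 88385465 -36170414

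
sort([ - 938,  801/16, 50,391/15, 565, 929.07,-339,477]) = [ - 938, - 339,391/15,50,801/16  ,  477,565,929.07]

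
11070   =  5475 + 5595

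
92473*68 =6288164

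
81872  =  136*602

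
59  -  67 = -8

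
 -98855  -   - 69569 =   -  29286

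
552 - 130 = 422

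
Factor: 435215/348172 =5/4=2^(  -  2)*5^1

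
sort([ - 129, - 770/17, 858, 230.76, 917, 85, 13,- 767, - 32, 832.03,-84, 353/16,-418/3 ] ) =[  -  767, - 418/3,-129,-84 , -770/17,-32,13, 353/16, 85,230.76, 832.03, 858, 917]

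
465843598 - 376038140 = 89805458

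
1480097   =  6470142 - 4990045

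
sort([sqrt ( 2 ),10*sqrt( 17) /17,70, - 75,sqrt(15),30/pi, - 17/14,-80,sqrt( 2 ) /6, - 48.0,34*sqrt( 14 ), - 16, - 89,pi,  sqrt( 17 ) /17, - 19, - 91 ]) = [ - 91  , - 89, - 80, - 75, - 48.0, - 19, - 16, - 17/14,sqrt( 2) /6,sqrt(17)/17,sqrt( 2) , 10*sqrt (17)/17,  pi,sqrt(15),30/pi,  70,  34*sqrt(14)] 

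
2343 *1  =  2343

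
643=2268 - 1625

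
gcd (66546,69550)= 2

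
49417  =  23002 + 26415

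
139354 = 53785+85569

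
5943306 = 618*9617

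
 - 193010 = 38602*(  -  5)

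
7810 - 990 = 6820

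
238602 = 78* 3059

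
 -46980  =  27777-74757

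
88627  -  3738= 84889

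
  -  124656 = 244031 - 368687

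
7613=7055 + 558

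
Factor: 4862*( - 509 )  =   - 2^1*11^1*13^1*17^1 * 509^1 = - 2474758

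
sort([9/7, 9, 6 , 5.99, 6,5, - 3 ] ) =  [ - 3,9/7,5 , 5.99,6, 6,9]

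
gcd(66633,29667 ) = 3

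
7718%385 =18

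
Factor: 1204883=1204883^1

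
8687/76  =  8687/76 = 114.30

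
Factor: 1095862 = 2^1*367^1 * 1493^1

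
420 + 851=1271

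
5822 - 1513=4309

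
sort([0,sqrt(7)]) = [0, sqrt(7) ] 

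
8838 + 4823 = 13661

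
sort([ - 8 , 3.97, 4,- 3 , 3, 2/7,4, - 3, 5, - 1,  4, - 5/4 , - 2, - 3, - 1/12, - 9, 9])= [ - 9, - 8, - 3, - 3, - 3, - 2, - 5/4 , - 1 , - 1/12, 2/7, 3,3.97,4, 4,4,  5,  9] 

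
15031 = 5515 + 9516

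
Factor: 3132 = 2^2 * 3^3*29^1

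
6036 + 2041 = 8077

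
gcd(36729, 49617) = 9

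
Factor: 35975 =5^2*1439^1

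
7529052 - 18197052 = - 10668000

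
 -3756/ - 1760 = 939/440=2.13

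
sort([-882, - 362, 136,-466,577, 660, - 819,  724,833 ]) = [ - 882,-819, - 466, - 362,136 , 577, 660, 724, 833] 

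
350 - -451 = 801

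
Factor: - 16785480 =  - 2^3* 3^1*5^1*43^1*3253^1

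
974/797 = 974/797 = 1.22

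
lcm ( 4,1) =4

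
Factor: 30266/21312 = 409/288 =2^(-5)*3^(-2)*409^1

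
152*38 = 5776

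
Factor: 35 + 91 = 2^1*3^2*7^1=126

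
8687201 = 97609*89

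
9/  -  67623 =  -3/22541 = - 0.00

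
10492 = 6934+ 3558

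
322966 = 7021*46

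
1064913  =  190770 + 874143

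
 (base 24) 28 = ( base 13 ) 44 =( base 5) 211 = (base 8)70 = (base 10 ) 56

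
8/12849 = 8/12849=0.00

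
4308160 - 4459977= - 151817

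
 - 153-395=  - 548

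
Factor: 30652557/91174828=2^( - 2)* 3^1 * 13^1*643^(-1)*35449^(-1 )*785963^1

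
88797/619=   88797/619 = 143.45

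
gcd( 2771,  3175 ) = 1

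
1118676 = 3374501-2255825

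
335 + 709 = 1044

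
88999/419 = 88999/419= 212.41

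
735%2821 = 735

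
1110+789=1899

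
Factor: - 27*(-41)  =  3^3*41^1 = 1107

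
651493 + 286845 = 938338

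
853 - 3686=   -2833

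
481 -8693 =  - 8212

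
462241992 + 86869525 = 549111517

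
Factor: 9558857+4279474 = 3^1*13^1 *354829^1  =  13838331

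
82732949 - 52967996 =29764953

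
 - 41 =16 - 57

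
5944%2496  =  952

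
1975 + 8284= 10259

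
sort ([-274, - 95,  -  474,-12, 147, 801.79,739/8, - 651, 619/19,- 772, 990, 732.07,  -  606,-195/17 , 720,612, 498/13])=[ - 772, - 651,- 606, - 474, - 274,  -  95, -12, - 195/17,619/19 , 498/13,739/8,147,612,720, 732.07, 801.79,  990 ] 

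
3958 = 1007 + 2951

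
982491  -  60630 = 921861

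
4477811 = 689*6499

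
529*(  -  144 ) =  - 76176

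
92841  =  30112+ 62729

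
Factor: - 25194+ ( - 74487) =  - 3^1  *  149^1 *223^1 = - 99681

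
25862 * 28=724136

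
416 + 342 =758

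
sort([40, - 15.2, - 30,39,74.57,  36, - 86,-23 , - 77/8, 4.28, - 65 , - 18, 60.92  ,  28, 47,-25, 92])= [ - 86, - 65,-30, - 25, -23,-18, - 15.2, - 77/8,4.28, 28,36 , 39,40, 47,60.92,74.57,92 ] 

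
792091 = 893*887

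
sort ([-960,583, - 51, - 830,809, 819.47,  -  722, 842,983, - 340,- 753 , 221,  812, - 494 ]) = [  -  960, - 830, - 753, - 722, - 494, - 340, - 51 , 221,  583, 809, 812, 819.47,842,983 ] 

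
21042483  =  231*91093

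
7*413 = 2891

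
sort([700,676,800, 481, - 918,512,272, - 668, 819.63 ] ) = [ - 918, -668,272, 481,  512, 676,  700 , 800, 819.63] 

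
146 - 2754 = - 2608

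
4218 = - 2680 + 6898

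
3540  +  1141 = 4681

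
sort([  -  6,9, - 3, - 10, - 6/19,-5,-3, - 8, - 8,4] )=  [ - 10, - 8, - 8, - 6,  -  5, - 3, - 3, - 6/19, 4, 9 ] 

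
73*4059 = 296307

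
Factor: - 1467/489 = - 3^1  =  - 3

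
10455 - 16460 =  - 6005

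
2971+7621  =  10592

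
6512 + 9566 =16078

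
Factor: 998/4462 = 23^( - 1)*97^(  -  1) * 499^1 = 499/2231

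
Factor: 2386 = 2^1*1193^1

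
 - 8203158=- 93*88206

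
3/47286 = 1/15762= 0.00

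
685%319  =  47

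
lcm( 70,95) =1330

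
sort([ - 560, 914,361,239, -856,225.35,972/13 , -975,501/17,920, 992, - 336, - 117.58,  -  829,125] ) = [ - 975, - 856  , - 829, - 560, - 336, - 117.58,  501/17, 972/13,125,225.35,239,361, 914 , 920,992]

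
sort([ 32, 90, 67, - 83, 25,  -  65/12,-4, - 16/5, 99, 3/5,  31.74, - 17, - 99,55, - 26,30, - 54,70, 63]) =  [ - 99, - 83,-54, - 26, - 17, - 65/12, - 4,- 16/5, 3/5,  25 , 30,31.74, 32, 55, 63 , 67, 70, 90, 99] 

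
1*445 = 445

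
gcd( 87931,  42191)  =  1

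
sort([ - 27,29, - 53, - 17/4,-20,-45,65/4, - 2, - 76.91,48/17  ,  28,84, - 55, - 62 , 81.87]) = [-76.91,-62, - 55, - 53, - 45,-27, - 20,-17/4, - 2, 48/17 , 65/4, 28,29, 81.87,84]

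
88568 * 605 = 53583640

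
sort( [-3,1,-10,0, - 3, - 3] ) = [ -10, - 3, - 3, - 3, 0,1] 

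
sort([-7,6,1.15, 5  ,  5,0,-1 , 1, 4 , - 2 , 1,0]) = [  -  7,-2,-1,0, 0, 1,1, 1.15, 4,5,5,6] 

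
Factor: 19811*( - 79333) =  - 11^1*1801^1*79333^1  =  -  1571666063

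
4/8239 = 4/8239 = 0.00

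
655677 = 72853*9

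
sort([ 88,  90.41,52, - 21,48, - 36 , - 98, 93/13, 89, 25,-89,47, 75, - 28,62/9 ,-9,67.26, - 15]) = [ - 98, - 89, -36, - 28, - 21, - 15,-9,62/9 , 93/13,25 , 47, 48, 52, 67.26,75, 88,89, 90.41] 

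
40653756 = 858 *47382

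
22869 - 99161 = - 76292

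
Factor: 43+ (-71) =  - 28=- 2^2*7^1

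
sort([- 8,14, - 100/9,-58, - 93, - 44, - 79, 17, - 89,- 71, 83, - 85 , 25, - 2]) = [ - 93,  -  89, - 85, - 79, - 71,- 58, - 44 , - 100/9, - 8, - 2,14, 17, 25,83]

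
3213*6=19278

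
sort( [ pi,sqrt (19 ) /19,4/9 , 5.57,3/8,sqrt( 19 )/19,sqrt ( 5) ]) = [sqrt( 19)/19 , sqrt( 19)/19,3/8,  4/9, sqrt(5), pi, 5.57]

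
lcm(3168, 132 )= 3168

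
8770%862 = 150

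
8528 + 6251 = 14779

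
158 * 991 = 156578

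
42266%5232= 410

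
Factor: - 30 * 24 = -720 = -2^4*3^2 * 5^1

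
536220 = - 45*( - 11916)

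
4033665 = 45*89637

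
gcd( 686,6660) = 2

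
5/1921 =5/1921 = 0.00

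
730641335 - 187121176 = 543520159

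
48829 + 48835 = 97664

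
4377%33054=4377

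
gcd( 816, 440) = 8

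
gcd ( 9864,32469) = 411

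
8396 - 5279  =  3117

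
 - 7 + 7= 0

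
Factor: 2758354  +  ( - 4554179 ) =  - 5^2*29^1*2477^1 = -1795825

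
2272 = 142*16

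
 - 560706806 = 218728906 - 779435712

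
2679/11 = 2679/11 = 243.55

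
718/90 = 359/45 = 7.98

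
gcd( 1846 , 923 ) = 923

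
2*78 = 156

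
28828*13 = 374764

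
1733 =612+1121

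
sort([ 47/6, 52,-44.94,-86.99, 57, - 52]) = [ - 86.99, - 52,-44.94, 47/6,  52, 57 ]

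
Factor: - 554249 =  - 19^1*31^1*941^1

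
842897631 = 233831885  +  609065746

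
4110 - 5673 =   -  1563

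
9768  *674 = 6583632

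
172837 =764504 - 591667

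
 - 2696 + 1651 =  - 1045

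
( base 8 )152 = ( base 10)106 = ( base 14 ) 78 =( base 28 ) 3M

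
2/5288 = 1/2644 = 0.00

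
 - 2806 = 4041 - 6847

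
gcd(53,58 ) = 1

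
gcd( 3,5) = 1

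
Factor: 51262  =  2^1*19^2*71^1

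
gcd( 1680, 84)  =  84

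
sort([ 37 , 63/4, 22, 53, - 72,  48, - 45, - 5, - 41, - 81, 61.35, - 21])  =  [ - 81, - 72, - 45, - 41, - 21, - 5, 63/4, 22, 37,48, 53, 61.35]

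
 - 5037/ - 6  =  839+1/2 = 839.50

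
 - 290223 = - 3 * 96741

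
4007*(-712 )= -2852984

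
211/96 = 211/96= 2.20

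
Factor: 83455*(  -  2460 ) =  - 205299300 = - 2^2*3^1*5^2 * 41^1 * 16691^1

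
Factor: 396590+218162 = 614752 = 2^5*19211^1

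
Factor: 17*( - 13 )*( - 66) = 14586= 2^1*3^1 * 11^1 * 13^1 *17^1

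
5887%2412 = 1063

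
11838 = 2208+9630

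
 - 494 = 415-909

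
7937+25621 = 33558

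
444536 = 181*2456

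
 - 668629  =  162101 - 830730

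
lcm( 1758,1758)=1758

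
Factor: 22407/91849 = 3^1 * 7^1*11^1*53^( - 1)*97^1 * 1733^( - 1 ) 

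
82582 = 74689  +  7893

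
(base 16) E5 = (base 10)229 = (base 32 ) 75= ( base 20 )b9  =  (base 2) 11100101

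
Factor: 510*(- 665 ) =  - 2^1*3^1*5^2*7^1*17^1*19^1 = - 339150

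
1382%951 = 431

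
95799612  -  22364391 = 73435221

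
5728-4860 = 868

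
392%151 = 90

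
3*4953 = 14859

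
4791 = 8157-3366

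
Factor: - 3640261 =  - 17^1*214133^1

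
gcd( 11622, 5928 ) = 78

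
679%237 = 205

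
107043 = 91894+15149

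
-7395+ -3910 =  - 11305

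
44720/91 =3440/7  =  491.43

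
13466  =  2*6733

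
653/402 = 653/402 = 1.62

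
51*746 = 38046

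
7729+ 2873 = 10602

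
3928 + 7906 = 11834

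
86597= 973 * 89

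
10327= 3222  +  7105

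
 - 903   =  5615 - 6518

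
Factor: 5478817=5478817^1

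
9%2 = 1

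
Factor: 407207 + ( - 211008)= 196199 = 31^1 * 6329^1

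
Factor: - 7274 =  - 2^1*3637^1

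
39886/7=5698 = 5698.00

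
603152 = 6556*92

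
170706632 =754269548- 583562916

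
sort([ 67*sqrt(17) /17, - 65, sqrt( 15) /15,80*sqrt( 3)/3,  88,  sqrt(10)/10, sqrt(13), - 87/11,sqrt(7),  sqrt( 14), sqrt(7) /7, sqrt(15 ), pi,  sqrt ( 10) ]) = [ - 65, - 87/11, sqrt( 15)/15, sqrt(10 )/10, sqrt( 7)/7,sqrt( 7 ),  pi , sqrt (10),sqrt( 13),  sqrt( 14),  sqrt( 15), 67 * sqrt( 17 )/17, 80*sqrt(3) /3,88 ]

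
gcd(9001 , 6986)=1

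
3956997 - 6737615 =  - 2780618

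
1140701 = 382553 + 758148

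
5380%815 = 490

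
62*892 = 55304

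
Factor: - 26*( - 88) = 2288=2^4*11^1*13^1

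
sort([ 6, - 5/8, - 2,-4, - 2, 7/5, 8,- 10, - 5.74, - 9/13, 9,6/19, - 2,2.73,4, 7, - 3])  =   [ - 10, - 5.74, - 4, - 3, - 2 , - 2,-2, - 9/13,  -  5/8,6/19,  7/5,2.73, 4, 6,7, 8, 9]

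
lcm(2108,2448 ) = 75888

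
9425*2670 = 25164750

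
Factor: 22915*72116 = 1652538140 = 2^2*5^1 * 11^2*149^1*4583^1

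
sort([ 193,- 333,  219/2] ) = [ - 333,219/2, 193 ]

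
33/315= 11/105 = 0.10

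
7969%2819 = 2331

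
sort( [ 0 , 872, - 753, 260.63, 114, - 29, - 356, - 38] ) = [ - 753, - 356,-38,  -  29, 0, 114, 260.63, 872 ] 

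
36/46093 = 36/46093  =  0.00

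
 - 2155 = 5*(-431)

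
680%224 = 8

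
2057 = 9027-6970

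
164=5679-5515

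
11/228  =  11/228 =0.05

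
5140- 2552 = 2588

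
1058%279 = 221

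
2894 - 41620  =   - 38726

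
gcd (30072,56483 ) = 7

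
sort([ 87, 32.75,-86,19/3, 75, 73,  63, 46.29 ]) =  [ - 86, 19/3, 32.75, 46.29, 63, 73, 75, 87] 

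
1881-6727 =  - 4846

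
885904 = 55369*16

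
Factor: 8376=2^3*3^1 * 349^1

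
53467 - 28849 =24618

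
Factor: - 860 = -2^2*5^1*43^1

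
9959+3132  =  13091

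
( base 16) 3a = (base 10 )58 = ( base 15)3D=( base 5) 213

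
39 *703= 27417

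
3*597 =1791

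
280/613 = 280/613 = 0.46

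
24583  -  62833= - 38250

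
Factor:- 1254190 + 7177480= 5923290 = 2^1*3^1*5^1*347^1*569^1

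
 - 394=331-725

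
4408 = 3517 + 891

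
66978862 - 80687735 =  - 13708873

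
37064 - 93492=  - 56428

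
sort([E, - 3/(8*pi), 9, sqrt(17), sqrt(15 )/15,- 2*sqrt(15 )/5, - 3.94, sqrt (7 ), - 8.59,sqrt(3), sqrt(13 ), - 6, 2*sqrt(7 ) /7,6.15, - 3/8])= [ - 8.59,  -  6, - 3.94,-2*sqrt( 15 )/5, - 3/8, - 3/(8*pi ) , sqrt( 15 ) /15, 2*sqrt(7) /7, sqrt(3),sqrt( 7 ), E, sqrt (13),sqrt(17 ),6.15, 9]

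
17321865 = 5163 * 3355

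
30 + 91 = 121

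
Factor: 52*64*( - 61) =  - 2^8*13^1*61^1 = - 203008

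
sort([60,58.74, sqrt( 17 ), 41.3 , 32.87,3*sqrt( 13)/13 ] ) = [3*sqrt ( 13)/13,sqrt( 17 ), 32.87 , 41.3 , 58.74,60]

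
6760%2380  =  2000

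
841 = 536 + 305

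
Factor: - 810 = - 2^1*3^4 * 5^1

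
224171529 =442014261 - 217842732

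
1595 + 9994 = 11589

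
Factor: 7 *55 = 5^1*7^1*11^1 = 385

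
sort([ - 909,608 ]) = [-909, 608]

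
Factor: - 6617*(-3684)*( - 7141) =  - 174076356948 = - 2^2*3^1*13^1*37^1 *193^1 * 307^1 * 509^1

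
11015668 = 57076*193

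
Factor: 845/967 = 5^1*13^2*967^(-1 ) 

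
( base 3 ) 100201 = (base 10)262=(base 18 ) EA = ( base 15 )127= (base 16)106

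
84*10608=891072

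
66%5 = 1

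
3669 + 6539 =10208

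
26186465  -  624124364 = -597937899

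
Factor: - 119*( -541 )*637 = 7^3*13^1*17^1*541^1= 41009423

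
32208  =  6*5368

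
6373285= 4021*1585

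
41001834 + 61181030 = 102182864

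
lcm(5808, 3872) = 11616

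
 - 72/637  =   - 1 + 565/637= - 0.11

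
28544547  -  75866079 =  - 47321532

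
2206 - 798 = 1408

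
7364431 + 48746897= 56111328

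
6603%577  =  256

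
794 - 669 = 125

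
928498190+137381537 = 1065879727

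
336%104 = 24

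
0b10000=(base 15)11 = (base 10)16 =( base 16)10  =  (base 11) 15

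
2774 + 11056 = 13830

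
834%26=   2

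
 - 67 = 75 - 142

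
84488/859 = 98 + 306/859 = 98.36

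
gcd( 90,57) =3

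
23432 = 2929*8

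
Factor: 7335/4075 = 9/5 = 3^2*5^( - 1 )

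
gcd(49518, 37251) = 9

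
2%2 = 0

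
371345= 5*74269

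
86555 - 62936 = 23619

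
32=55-23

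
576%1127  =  576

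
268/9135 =268/9135 = 0.03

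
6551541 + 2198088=8749629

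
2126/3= 2126/3 = 708.67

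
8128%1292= 376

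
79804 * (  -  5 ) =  - 399020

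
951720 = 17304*55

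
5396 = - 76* ( - 71 ) 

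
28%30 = 28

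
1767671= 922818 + 844853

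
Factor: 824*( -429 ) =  - 2^3* 3^1* 11^1*13^1* 103^1 = - 353496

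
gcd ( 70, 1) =1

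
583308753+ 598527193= 1181835946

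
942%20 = 2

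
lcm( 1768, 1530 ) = 79560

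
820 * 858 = 703560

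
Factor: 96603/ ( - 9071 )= - 3^1*13^1*47^( - 1) * 193^ ( - 1)*2477^1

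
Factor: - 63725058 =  - 2^1*3^2*73^1*48497^1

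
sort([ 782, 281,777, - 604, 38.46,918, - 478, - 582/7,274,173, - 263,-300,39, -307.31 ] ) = [ - 604, - 478,-307.31, - 300, - 263, - 582/7,38.46, 39, 173,274, 281,777,  782, 918 ] 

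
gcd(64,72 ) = 8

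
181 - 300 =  - 119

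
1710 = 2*855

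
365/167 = 365/167 = 2.19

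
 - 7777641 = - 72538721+64761080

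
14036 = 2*7018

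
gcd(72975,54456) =3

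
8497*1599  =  13586703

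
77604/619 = 77604/619 = 125.37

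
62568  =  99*632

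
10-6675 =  - 6665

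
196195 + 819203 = 1015398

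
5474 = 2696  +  2778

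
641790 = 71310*9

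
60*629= 37740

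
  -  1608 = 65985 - 67593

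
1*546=546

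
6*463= 2778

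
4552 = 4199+353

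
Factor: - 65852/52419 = -652/519 = - 2^2*3^( - 1 )*163^1*173^( - 1 ) 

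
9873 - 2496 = 7377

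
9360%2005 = 1340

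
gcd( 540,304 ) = 4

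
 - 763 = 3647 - 4410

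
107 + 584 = 691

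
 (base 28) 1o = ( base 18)2g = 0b110100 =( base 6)124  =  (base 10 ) 52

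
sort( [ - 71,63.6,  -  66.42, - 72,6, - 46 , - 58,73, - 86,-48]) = [  -  86,-72, - 71, - 66.42, - 58,-48,-46 , 6,  63.6, 73]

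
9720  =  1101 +8619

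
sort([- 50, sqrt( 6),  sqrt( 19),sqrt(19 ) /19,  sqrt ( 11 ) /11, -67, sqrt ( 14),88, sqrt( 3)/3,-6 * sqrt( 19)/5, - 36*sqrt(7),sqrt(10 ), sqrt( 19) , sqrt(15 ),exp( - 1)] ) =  [ - 36*sqrt ( 7), - 67,-50, - 6*sqrt(  19)/5,  sqrt( 19 )/19, sqrt(11)/11,  exp( - 1),sqrt(3)/3 , sqrt(6 ),  sqrt(10), sqrt( 14),sqrt( 15),sqrt( 19),sqrt ( 19),88]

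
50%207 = 50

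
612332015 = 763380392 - 151048377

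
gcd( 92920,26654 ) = 2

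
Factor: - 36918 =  - 2^1*3^2*7^1*293^1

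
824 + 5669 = 6493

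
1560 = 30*52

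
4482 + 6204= 10686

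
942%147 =60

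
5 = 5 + 0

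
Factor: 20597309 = 523^1*39383^1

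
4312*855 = 3686760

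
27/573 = 9/191 = 0.05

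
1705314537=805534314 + 899780223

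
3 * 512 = 1536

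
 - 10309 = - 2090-8219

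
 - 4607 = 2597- 7204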